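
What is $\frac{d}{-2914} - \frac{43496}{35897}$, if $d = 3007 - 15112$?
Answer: $\frac{307785841}{104603858} \approx 2.9424$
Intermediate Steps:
$d = -12105$
$\frac{d}{-2914} - \frac{43496}{35897} = - \frac{12105}{-2914} - \frac{43496}{35897} = \left(-12105\right) \left(- \frac{1}{2914}\right) - \frac{43496}{35897} = \frac{12105}{2914} - \frac{43496}{35897} = \frac{307785841}{104603858}$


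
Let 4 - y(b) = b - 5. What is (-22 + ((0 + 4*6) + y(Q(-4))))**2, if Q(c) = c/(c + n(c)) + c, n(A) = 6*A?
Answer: 10816/49 ≈ 220.73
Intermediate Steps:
Q(c) = 1/7 + c (Q(c) = c/(c + 6*c) + c = c/((7*c)) + c = (1/(7*c))*c + c = 1/7 + c)
y(b) = 9 - b (y(b) = 4 - (b - 5) = 4 - (-5 + b) = 4 + (5 - b) = 9 - b)
(-22 + ((0 + 4*6) + y(Q(-4))))**2 = (-22 + ((0 + 4*6) + (9 - (1/7 - 4))))**2 = (-22 + ((0 + 24) + (9 - 1*(-27/7))))**2 = (-22 + (24 + (9 + 27/7)))**2 = (-22 + (24 + 90/7))**2 = (-22 + 258/7)**2 = (104/7)**2 = 10816/49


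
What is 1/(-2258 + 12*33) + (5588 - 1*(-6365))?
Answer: 22256485/1862 ≈ 11953.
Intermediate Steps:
1/(-2258 + 12*33) + (5588 - 1*(-6365)) = 1/(-2258 + 396) + (5588 + 6365) = 1/(-1862) + 11953 = -1/1862 + 11953 = 22256485/1862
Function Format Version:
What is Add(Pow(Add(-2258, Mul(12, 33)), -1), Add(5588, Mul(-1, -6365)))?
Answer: Rational(22256485, 1862) ≈ 11953.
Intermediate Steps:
Add(Pow(Add(-2258, Mul(12, 33)), -1), Add(5588, Mul(-1, -6365))) = Add(Pow(Add(-2258, 396), -1), Add(5588, 6365)) = Add(Pow(-1862, -1), 11953) = Add(Rational(-1, 1862), 11953) = Rational(22256485, 1862)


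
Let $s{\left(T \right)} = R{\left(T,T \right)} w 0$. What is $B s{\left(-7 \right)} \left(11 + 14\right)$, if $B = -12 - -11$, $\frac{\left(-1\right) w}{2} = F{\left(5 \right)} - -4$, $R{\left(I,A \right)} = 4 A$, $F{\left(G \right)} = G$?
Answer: $0$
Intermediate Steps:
$w = -18$ ($w = - 2 \left(5 - -4\right) = - 2 \left(5 + 4\right) = \left(-2\right) 9 = -18$)
$s{\left(T \right)} = 0$ ($s{\left(T \right)} = 4 T \left(-18\right) 0 = - 72 T 0 = 0$)
$B = -1$ ($B = -12 + 11 = -1$)
$B s{\left(-7 \right)} \left(11 + 14\right) = \left(-1\right) 0 \left(11 + 14\right) = 0 \cdot 25 = 0$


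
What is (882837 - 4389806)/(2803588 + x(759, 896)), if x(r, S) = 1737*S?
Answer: -3506969/4359940 ≈ -0.80436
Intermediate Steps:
(882837 - 4389806)/(2803588 + x(759, 896)) = (882837 - 4389806)/(2803588 + 1737*896) = -3506969/(2803588 + 1556352) = -3506969/4359940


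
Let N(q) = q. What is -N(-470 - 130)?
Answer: 600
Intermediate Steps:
-N(-470 - 130) = -(-470 - 130) = -1*(-600) = 600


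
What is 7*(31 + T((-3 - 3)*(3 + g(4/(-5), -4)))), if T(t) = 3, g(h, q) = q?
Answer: 238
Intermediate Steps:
7*(31 + T((-3 - 3)*(3 + g(4/(-5), -4)))) = 7*(31 + 3) = 7*34 = 238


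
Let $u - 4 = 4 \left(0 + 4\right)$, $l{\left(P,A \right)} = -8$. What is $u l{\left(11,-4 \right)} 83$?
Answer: $-13280$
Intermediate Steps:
$u = 20$ ($u = 4 + 4 \left(0 + 4\right) = 4 + 4 \cdot 4 = 4 + 16 = 20$)
$u l{\left(11,-4 \right)} 83 = 20 \left(-8\right) 83 = \left(-160\right) 83 = -13280$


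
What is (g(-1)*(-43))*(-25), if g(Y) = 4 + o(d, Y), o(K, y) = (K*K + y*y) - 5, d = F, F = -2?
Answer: 4300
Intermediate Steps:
d = -2
o(K, y) = -5 + K² + y² (o(K, y) = (K² + y²) - 5 = -5 + K² + y²)
g(Y) = 3 + Y² (g(Y) = 4 + (-5 + (-2)² + Y²) = 4 + (-5 + 4 + Y²) = 4 + (-1 + Y²) = 3 + Y²)
(g(-1)*(-43))*(-25) = ((3 + (-1)²)*(-43))*(-25) = ((3 + 1)*(-43))*(-25) = (4*(-43))*(-25) = -172*(-25) = 4300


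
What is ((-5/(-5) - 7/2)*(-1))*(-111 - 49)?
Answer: -400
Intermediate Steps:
((-5/(-5) - 7/2)*(-1))*(-111 - 49) = ((-5*(-⅕) - 7*½)*(-1))*(-160) = ((1 - 7/2)*(-1))*(-160) = -5/2*(-1)*(-160) = (5/2)*(-160) = -400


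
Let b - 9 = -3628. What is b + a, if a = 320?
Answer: -3299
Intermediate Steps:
b = -3619 (b = 9 - 3628 = -3619)
b + a = -3619 + 320 = -3299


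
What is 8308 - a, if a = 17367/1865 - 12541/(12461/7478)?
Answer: 367762237703/23239765 ≈ 15825.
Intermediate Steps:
a = -174686270083/23239765 (a = 17367*(1/1865) - 12541/(12461*(1/7478)) = 17367/1865 - 12541/12461/7478 = 17367/1865 - 12541*7478/12461 = 17367/1865 - 93781598/12461 = -174686270083/23239765 ≈ -7516.7)
8308 - a = 8308 - 1*(-174686270083/23239765) = 8308 + 174686270083/23239765 = 367762237703/23239765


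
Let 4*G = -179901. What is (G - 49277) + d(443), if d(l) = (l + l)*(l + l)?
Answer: 2762975/4 ≈ 6.9074e+5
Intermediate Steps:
G = -179901/4 (G = (¼)*(-179901) = -179901/4 ≈ -44975.)
d(l) = 4*l² (d(l) = (2*l)*(2*l) = 4*l²)
(G - 49277) + d(443) = (-179901/4 - 49277) + 4*443² = -377009/4 + 4*196249 = -377009/4 + 784996 = 2762975/4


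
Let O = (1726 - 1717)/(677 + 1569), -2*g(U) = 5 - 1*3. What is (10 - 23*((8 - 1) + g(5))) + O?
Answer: -287479/2246 ≈ -128.00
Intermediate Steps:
g(U) = -1 (g(U) = -(5 - 1*3)/2 = -(5 - 3)/2 = -1/2*2 = -1)
O = 9/2246 ≈ 0.0040071
(10 - 23*((8 - 1) + g(5))) + O = (10 - 23*((8 - 1) - 1)) + 9/2246 = (10 - 23*(7 - 1)) + 9/2246 = (10 - 23*6) + 9/2246 = (10 - 138) + 9/2246 = -128 + 9/2246 = -287479/2246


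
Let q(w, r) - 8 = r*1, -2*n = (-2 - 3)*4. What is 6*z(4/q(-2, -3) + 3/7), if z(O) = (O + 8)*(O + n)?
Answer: 761634/1225 ≈ 621.74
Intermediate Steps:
n = 10 (n = -(-2 - 3)*4/2 = -(-5)*4/2 = -½*(-20) = 10)
q(w, r) = 8 + r (q(w, r) = 8 + r*1 = 8 + r)
z(O) = (8 + O)*(10 + O) (z(O) = (O + 8)*(O + 10) = (8 + O)*(10 + O))
6*z(4/q(-2, -3) + 3/7) = 6*(80 + (4/(8 - 3) + 3/7)² + 18*(4/(8 - 3) + 3/7)) = 6*(80 + (4/5 + 3*(⅐))² + 18*(4/5 + 3*(⅐))) = 6*(80 + (4*(⅕) + 3/7)² + 18*(4*(⅕) + 3/7)) = 6*(80 + (⅘ + 3/7)² + 18*(⅘ + 3/7)) = 6*(80 + (43/35)² + 18*(43/35)) = 6*(80 + 1849/1225 + 774/35) = 6*(126939/1225) = 761634/1225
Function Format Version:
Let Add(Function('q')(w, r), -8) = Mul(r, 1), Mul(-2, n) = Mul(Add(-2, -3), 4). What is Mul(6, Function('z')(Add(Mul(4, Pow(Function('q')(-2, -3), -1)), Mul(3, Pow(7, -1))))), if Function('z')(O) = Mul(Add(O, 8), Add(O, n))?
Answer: Rational(761634, 1225) ≈ 621.74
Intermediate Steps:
n = 10 (n = Mul(Rational(-1, 2), Mul(Add(-2, -3), 4)) = Mul(Rational(-1, 2), Mul(-5, 4)) = Mul(Rational(-1, 2), -20) = 10)
Function('q')(w, r) = Add(8, r) (Function('q')(w, r) = Add(8, Mul(r, 1)) = Add(8, r))
Function('z')(O) = Mul(Add(8, O), Add(10, O)) (Function('z')(O) = Mul(Add(O, 8), Add(O, 10)) = Mul(Add(8, O), Add(10, O)))
Mul(6, Function('z')(Add(Mul(4, Pow(Function('q')(-2, -3), -1)), Mul(3, Pow(7, -1))))) = Mul(6, Add(80, Pow(Add(Mul(4, Pow(Add(8, -3), -1)), Mul(3, Pow(7, -1))), 2), Mul(18, Add(Mul(4, Pow(Add(8, -3), -1)), Mul(3, Pow(7, -1)))))) = Mul(6, Add(80, Pow(Add(Mul(4, Pow(5, -1)), Mul(3, Rational(1, 7))), 2), Mul(18, Add(Mul(4, Pow(5, -1)), Mul(3, Rational(1, 7)))))) = Mul(6, Add(80, Pow(Add(Mul(4, Rational(1, 5)), Rational(3, 7)), 2), Mul(18, Add(Mul(4, Rational(1, 5)), Rational(3, 7))))) = Mul(6, Add(80, Pow(Add(Rational(4, 5), Rational(3, 7)), 2), Mul(18, Add(Rational(4, 5), Rational(3, 7))))) = Mul(6, Add(80, Pow(Rational(43, 35), 2), Mul(18, Rational(43, 35)))) = Mul(6, Add(80, Rational(1849, 1225), Rational(774, 35))) = Mul(6, Rational(126939, 1225)) = Rational(761634, 1225)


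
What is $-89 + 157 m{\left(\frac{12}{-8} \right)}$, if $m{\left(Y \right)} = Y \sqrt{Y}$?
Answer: $-89 - \frac{471 i \sqrt{6}}{4} \approx -89.0 - 288.43 i$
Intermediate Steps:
$m{\left(Y \right)} = Y^{\frac{3}{2}}$
$-89 + 157 m{\left(\frac{12}{-8} \right)} = -89 + 157 \left(\frac{12}{-8}\right)^{\frac{3}{2}} = -89 + 157 \left(12 \left(- \frac{1}{8}\right)\right)^{\frac{3}{2}} = -89 + 157 \left(- \frac{3}{2}\right)^{\frac{3}{2}} = -89 + 157 \left(- \frac{3 i \sqrt{6}}{4}\right) = -89 - \frac{471 i \sqrt{6}}{4}$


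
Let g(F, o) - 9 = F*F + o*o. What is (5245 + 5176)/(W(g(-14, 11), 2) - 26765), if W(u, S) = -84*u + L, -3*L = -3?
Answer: -10421/54148 ≈ -0.19245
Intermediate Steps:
L = 1 (L = -⅓*(-3) = 1)
g(F, o) = 9 + F² + o² (g(F, o) = 9 + (F*F + o*o) = 9 + (F² + o²) = 9 + F² + o²)
W(u, S) = 1 - 84*u (W(u, S) = -84*u + 1 = 1 - 84*u)
(5245 + 5176)/(W(g(-14, 11), 2) - 26765) = (5245 + 5176)/((1 - 84*(9 + (-14)² + 11²)) - 26765) = 10421/((1 - 84*(9 + 196 + 121)) - 26765) = 10421/((1 - 84*326) - 26765) = 10421/((1 - 27384) - 26765) = 10421/(-27383 - 26765) = 10421/(-54148) = 10421*(-1/54148) = -10421/54148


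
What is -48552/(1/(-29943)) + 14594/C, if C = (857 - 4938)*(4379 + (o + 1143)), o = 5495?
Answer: 65363060498331478/44960377 ≈ 1.4538e+9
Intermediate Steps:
C = -44960377 (C = (857 - 4938)*(4379 + (5495 + 1143)) = -4081*(4379 + 6638) = -4081*11017 = -44960377)
-48552/(1/(-29943)) + 14594/C = -48552/(1/(-29943)) + 14594/(-44960377) = -48552/(-1/29943) + 14594*(-1/44960377) = -48552*(-29943) - 14594/44960377 = 1453792536 - 14594/44960377 = 65363060498331478/44960377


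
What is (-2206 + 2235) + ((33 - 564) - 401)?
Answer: -903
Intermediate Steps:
(-2206 + 2235) + ((33 - 564) - 401) = 29 + (-531 - 401) = 29 - 932 = -903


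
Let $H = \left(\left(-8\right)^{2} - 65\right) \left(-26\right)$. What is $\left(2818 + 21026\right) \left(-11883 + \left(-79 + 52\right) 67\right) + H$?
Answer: $-326472022$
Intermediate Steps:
$H = 26$ ($H = \left(64 - 65\right) \left(-26\right) = \left(-1\right) \left(-26\right) = 26$)
$\left(2818 + 21026\right) \left(-11883 + \left(-79 + 52\right) 67\right) + H = \left(2818 + 21026\right) \left(-11883 + \left(-79 + 52\right) 67\right) + 26 = 23844 \left(-11883 - 1809\right) + 26 = 23844 \left(-13692\right) + 26 = -326472048 + 26 = -326472022$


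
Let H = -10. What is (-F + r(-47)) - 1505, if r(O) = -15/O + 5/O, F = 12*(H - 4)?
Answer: -62829/47 ≈ -1336.8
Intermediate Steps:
F = -168 (F = 12*(-10 - 4) = 12*(-14) = -168)
r(O) = -10/O
(-F + r(-47)) - 1505 = (-1*(-168) - 10/(-47)) - 1505 = (168 - 10*(-1/47)) - 1505 = (168 + 10/47) - 1505 = 7906/47 - 1505 = -62829/47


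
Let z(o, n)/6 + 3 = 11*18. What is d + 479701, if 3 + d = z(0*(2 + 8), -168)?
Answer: 480868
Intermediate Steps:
z(o, n) = 1170 (z(o, n) = -18 + 6*(11*18) = -18 + 6*198 = -18 + 1188 = 1170)
d = 1167 (d = -3 + 1170 = 1167)
d + 479701 = 1167 + 479701 = 480868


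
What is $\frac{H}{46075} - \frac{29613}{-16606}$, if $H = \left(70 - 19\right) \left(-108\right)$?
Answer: $\frac{66997533}{40269550} \approx 1.6637$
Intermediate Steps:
$H = -5508$ ($H = 51 \left(-108\right) = -5508$)
$\frac{H}{46075} - \frac{29613}{-16606} = - \frac{5508}{46075} - \frac{29613}{-16606} = \left(-5508\right) \frac{1}{46075} - - \frac{29613}{16606} = - \frac{5508}{46075} + \frac{29613}{16606} = \frac{66997533}{40269550}$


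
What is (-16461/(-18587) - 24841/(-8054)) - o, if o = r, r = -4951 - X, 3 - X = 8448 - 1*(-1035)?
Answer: -677395635681/149699698 ≈ -4525.0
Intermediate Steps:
X = -9480 (X = 3 - (8448 - 1*(-1035)) = 3 - (8448 + 1035) = 3 - 1*9483 = 3 - 9483 = -9480)
r = 4529 (r = -4951 - 1*(-9480) = -4951 + 9480 = 4529)
o = 4529
(-16461/(-18587) - 24841/(-8054)) - o = (-16461/(-18587) - 24841/(-8054)) - 1*4529 = (-16461*(-1/18587) - 24841*(-1/8054)) - 4529 = (16461/18587 + 24841/8054) - 4529 = 594296561/149699698 - 4529 = -677395635681/149699698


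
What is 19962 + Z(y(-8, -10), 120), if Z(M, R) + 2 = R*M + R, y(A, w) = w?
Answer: 18880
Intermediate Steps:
Z(M, R) = -2 + R + M*R (Z(M, R) = -2 + (R*M + R) = -2 + (M*R + R) = -2 + (R + M*R) = -2 + R + M*R)
19962 + Z(y(-8, -10), 120) = 19962 + (-2 + 120 - 10*120) = 19962 + (-2 + 120 - 1200) = 19962 - 1082 = 18880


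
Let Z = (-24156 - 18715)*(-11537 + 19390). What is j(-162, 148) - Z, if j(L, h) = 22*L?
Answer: 336662399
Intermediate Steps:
Z = -336665963 (Z = -42871*7853 = -336665963)
j(-162, 148) - Z = 22*(-162) - 1*(-336665963) = -3564 + 336665963 = 336662399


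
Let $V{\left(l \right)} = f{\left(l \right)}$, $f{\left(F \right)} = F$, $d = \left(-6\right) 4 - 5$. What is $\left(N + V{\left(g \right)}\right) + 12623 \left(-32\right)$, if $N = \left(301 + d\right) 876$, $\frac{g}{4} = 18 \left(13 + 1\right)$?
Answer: $-164656$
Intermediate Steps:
$g = 1008$ ($g = 4 \cdot 18 \left(13 + 1\right) = 4 \cdot 18 \cdot 14 = 4 \cdot 252 = 1008$)
$d = -29$ ($d = -24 - 5 = -29$)
$V{\left(l \right)} = l$
$N = 238272$ ($N = \left(301 - 29\right) 876 = 272 \cdot 876 = 238272$)
$\left(N + V{\left(g \right)}\right) + 12623 \left(-32\right) = \left(238272 + 1008\right) + 12623 \left(-32\right) = 239280 - 403936 = -164656$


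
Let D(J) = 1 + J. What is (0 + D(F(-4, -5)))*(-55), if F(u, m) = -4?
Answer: 165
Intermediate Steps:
(0 + D(F(-4, -5)))*(-55) = (0 + (1 - 4))*(-55) = (0 - 3)*(-55) = -3*(-55) = 165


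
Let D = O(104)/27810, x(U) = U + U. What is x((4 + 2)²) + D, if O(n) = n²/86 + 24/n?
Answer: 1119367313/15545790 ≈ 72.005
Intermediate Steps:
x(U) = 2*U
O(n) = 24/n + n²/86 (O(n) = n²*(1/86) + 24/n = n²/86 + 24/n = 24/n + n²/86)
D = 70433/15545790 (D = ((1/86)*(2064 + 104³)/104)/27810 = ((1/86)*(1/104)*(2064 + 1124864))*(1/27810) = ((1/86)*(1/104)*1126928)*(1/27810) = (70433/559)*(1/27810) = 70433/15545790 ≈ 0.0045307)
x((4 + 2)²) + D = 2*(4 + 2)² + 70433/15545790 = 2*6² + 70433/15545790 = 2*36 + 70433/15545790 = 72 + 70433/15545790 = 1119367313/15545790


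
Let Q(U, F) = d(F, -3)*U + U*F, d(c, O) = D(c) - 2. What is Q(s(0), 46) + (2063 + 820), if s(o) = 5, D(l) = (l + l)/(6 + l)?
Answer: 40454/13 ≈ 3111.8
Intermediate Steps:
D(l) = 2*l/(6 + l) (D(l) = (2*l)/(6 + l) = 2*l/(6 + l))
d(c, O) = -2 + 2*c/(6 + c) (d(c, O) = 2*c/(6 + c) - 2 = -2 + 2*c/(6 + c))
Q(U, F) = F*U - 12*U/(6 + F) (Q(U, F) = (-12/(6 + F))*U + U*F = -12*U/(6 + F) + F*U = F*U - 12*U/(6 + F))
Q(s(0), 46) + (2063 + 820) = 5*(-12 + 46*(6 + 46))/(6 + 46) + (2063 + 820) = 5*(-12 + 46*52)/52 + 2883 = 5*(1/52)*(-12 + 2392) + 2883 = 5*(1/52)*2380 + 2883 = 2975/13 + 2883 = 40454/13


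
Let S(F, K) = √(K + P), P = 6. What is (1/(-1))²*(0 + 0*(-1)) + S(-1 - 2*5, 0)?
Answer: √6 ≈ 2.4495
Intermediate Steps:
S(F, K) = √(6 + K) (S(F, K) = √(K + 6) = √(6 + K))
(1/(-1))²*(0 + 0*(-1)) + S(-1 - 2*5, 0) = (1/(-1))²*(0 + 0*(-1)) + √(6 + 0) = (-1)²*(0 + 0) + √6 = 1*0 + √6 = 0 + √6 = √6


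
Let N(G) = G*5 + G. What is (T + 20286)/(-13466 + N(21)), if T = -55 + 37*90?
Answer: -23561/13340 ≈ -1.7662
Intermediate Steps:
N(G) = 6*G (N(G) = 5*G + G = 6*G)
T = 3275 (T = -55 + 3330 = 3275)
(T + 20286)/(-13466 + N(21)) = (3275 + 20286)/(-13466 + 6*21) = 23561/(-13466 + 126) = 23561/(-13340) = 23561*(-1/13340) = -23561/13340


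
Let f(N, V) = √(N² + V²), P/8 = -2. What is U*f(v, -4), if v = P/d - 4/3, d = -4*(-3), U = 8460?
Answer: 11280*√13 ≈ 40671.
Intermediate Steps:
P = -16 (P = 8*(-2) = -16)
d = 12
v = -8/3 (v = -16/12 - 4/3 = -16*1/12 - 4*⅓ = -4/3 - 4/3 = -8/3 ≈ -2.6667)
U*f(v, -4) = 8460*√((-8/3)² + (-4)²) = 8460*√(64/9 + 16) = 8460*√(208/9) = 8460*(4*√13/3) = 11280*√13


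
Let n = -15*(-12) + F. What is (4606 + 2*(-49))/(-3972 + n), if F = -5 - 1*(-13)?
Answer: -1127/946 ≈ -1.1913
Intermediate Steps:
F = 8 (F = -5 + 13 = 8)
n = 188 (n = -15*(-12) + 8 = 180 + 8 = 188)
(4606 + 2*(-49))/(-3972 + n) = (4606 + 2*(-49))/(-3972 + 188) = (4606 - 98)/(-3784) = 4508*(-1/3784) = -1127/946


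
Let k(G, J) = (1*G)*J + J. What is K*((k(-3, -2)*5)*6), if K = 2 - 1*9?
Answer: -840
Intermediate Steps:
K = -7 (K = 2 - 9 = -7)
k(G, J) = J + G*J (k(G, J) = G*J + J = J + G*J)
K*((k(-3, -2)*5)*6) = -7*-2*(1 - 3)*5*6 = -7*-2*(-2)*5*6 = -7*4*5*6 = -140*6 = -7*120 = -840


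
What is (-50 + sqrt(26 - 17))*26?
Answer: -1222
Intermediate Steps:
(-50 + sqrt(26 - 17))*26 = (-50 + sqrt(9))*26 = (-50 + 3)*26 = -47*26 = -1222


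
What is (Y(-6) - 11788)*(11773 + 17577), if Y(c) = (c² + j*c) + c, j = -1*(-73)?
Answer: -357952600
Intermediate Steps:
j = 73
Y(c) = c² + 74*c (Y(c) = (c² + 73*c) + c = c² + 74*c)
(Y(-6) - 11788)*(11773 + 17577) = (-6*(74 - 6) - 11788)*(11773 + 17577) = (-6*68 - 11788)*29350 = (-408 - 11788)*29350 = -12196*29350 = -357952600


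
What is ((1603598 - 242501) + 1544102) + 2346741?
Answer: 5251940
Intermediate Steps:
((1603598 - 242501) + 1544102) + 2346741 = (1361097 + 1544102) + 2346741 = 2905199 + 2346741 = 5251940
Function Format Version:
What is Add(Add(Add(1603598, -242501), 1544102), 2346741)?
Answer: 5251940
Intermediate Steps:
Add(Add(Add(1603598, -242501), 1544102), 2346741) = Add(Add(1361097, 1544102), 2346741) = Add(2905199, 2346741) = 5251940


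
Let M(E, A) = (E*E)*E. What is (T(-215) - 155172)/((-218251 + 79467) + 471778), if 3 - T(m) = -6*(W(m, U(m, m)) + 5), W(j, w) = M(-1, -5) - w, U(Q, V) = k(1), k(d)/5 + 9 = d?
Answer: -2245/4826 ≈ -0.46519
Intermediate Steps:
M(E, A) = E³ (M(E, A) = E²*E = E³)
k(d) = -45 + 5*d
U(Q, V) = -40 (U(Q, V) = -45 + 5*1 = -45 + 5 = -40)
W(j, w) = -1 - w (W(j, w) = (-1)³ - w = -1 - w)
T(m) = 267 (T(m) = 3 - (-6)*((-1 - 1*(-40)) + 5) = 3 - (-6)*((-1 + 40) + 5) = 3 - (-6)*(39 + 5) = 3 - (-6)*44 = 3 - 1*(-264) = 3 + 264 = 267)
(T(-215) - 155172)/((-218251 + 79467) + 471778) = (267 - 155172)/((-218251 + 79467) + 471778) = -154905/(-138784 + 471778) = -154905/332994 = -154905*1/332994 = -2245/4826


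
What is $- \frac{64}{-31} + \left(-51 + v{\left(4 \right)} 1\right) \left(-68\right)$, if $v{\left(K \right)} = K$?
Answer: $\frac{99140}{31} \approx 3198.1$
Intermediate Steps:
$- \frac{64}{-31} + \left(-51 + v{\left(4 \right)} 1\right) \left(-68\right) = - \frac{64}{-31} + \left(-51 + 4 \cdot 1\right) \left(-68\right) = \left(-64\right) \left(- \frac{1}{31}\right) + \left(-51 + 4\right) \left(-68\right) = \frac{64}{31} - -3196 = \frac{64}{31} + 3196 = \frac{99140}{31}$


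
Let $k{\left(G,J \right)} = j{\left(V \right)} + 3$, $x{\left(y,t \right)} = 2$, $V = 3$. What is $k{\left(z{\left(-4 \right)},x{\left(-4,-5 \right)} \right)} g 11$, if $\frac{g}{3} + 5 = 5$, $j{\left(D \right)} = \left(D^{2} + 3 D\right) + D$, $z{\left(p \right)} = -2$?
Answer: $0$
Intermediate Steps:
$j{\left(D \right)} = D^{2} + 4 D$
$g = 0$ ($g = -15 + 3 \cdot 5 = -15 + 15 = 0$)
$k{\left(G,J \right)} = 24$ ($k{\left(G,J \right)} = 3 \left(4 + 3\right) + 3 = 3 \cdot 7 + 3 = 21 + 3 = 24$)
$k{\left(z{\left(-4 \right)},x{\left(-4,-5 \right)} \right)} g 11 = 24 \cdot 0 \cdot 11 = 0 \cdot 11 = 0$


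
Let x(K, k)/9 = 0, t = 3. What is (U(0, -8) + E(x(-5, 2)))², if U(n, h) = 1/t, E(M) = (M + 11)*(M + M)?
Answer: ⅑ ≈ 0.11111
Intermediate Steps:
x(K, k) = 0 (x(K, k) = 9*0 = 0)
E(M) = 2*M*(11 + M) (E(M) = (11 + M)*(2*M) = 2*M*(11 + M))
U(n, h) = ⅓ (U(n, h) = 1/3 = ⅓)
(U(0, -8) + E(x(-5, 2)))² = (⅓ + 2*0*(11 + 0))² = (⅓ + 2*0*11)² = (⅓ + 0)² = (⅓)² = ⅑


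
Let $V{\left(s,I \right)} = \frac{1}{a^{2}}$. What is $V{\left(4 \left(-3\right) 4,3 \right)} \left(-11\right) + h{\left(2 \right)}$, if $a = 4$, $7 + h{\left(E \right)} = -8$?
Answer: $- \frac{251}{16} \approx -15.688$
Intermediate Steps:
$h{\left(E \right)} = -15$ ($h{\left(E \right)} = -7 - 8 = -15$)
$V{\left(s,I \right)} = \frac{1}{16}$ ($V{\left(s,I \right)} = \frac{1}{4^{2}} = \frac{1}{16}$)
$V{\left(4 \left(-3\right) 4,3 \right)} \left(-11\right) + h{\left(2 \right)} = \frac{1}{16} \left(-11\right) - 15 = - \frac{11}{16} - 15 = - \frac{251}{16}$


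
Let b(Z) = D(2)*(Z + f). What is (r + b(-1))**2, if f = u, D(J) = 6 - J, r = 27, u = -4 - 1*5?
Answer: 169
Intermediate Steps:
u = -9 (u = -4 - 5 = -9)
f = -9
b(Z) = -36 + 4*Z (b(Z) = (6 - 1*2)*(Z - 9) = (6 - 2)*(-9 + Z) = 4*(-9 + Z) = -36 + 4*Z)
(r + b(-1))**2 = (27 + (-36 + 4*(-1)))**2 = (27 + (-36 - 4))**2 = (27 - 40)**2 = (-13)**2 = 169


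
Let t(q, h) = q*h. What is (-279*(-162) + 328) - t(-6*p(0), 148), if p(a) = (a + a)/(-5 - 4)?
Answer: 45526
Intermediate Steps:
p(a) = -2*a/9 (p(a) = (2*a)/(-9) = (2*a)*(-⅑) = -2*a/9)
t(q, h) = h*q
(-279*(-162) + 328) - t(-6*p(0), 148) = (-279*(-162) + 328) - 148*(-(-4)*0/3) = (45198 + 328) - 148*(-6*0) = 45526 - 148*0 = 45526 - 1*0 = 45526 + 0 = 45526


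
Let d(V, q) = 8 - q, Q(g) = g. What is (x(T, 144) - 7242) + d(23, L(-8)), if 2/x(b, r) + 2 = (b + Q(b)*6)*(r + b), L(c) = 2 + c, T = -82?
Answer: -128622261/17795 ≈ -7228.0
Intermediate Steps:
x(b, r) = 2/(-2 + 7*b*(b + r)) (x(b, r) = 2/(-2 + (b + b*6)*(r + b)) = 2/(-2 + (b + 6*b)*(b + r)) = 2/(-2 + (7*b)*(b + r)) = 2/(-2 + 7*b*(b + r)))
(x(T, 144) - 7242) + d(23, L(-8)) = (2/(-2 + 7*(-82)² + 7*(-82)*144) - 7242) + (8 - (2 - 8)) = (2/(-2 + 7*6724 - 82656) - 7242) + (8 - 1*(-6)) = (2/(-2 + 47068 - 82656) - 7242) + (8 + 6) = (2/(-35590) - 7242) + 14 = (2*(-1/35590) - 7242) + 14 = (-1/17795 - 7242) + 14 = -128871391/17795 + 14 = -128622261/17795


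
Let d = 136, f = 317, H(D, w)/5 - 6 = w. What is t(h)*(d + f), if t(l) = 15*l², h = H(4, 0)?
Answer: 6115500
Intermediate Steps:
H(D, w) = 30 + 5*w
h = 30 (h = 30 + 5*0 = 30 + 0 = 30)
t(h)*(d + f) = (15*30²)*(136 + 317) = (15*900)*453 = 13500*453 = 6115500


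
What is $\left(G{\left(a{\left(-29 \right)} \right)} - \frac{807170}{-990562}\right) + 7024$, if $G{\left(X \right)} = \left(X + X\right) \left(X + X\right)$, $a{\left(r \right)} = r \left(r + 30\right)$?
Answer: $\frac{5145382613}{495281} \approx 10389.0$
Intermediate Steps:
$a{\left(r \right)} = r \left(30 + r\right)$
$G{\left(X \right)} = 4 X^{2}$ ($G{\left(X \right)} = 2 X 2 X = 4 X^{2}$)
$\left(G{\left(a{\left(-29 \right)} \right)} - \frac{807170}{-990562}\right) + 7024 = \left(4 \left(- 29 \left(30 - 29\right)\right)^{2} - \frac{807170}{-990562}\right) + 7024 = \left(4 \left(\left(-29\right) 1\right)^{2} - - \frac{403585}{495281}\right) + 7024 = \left(4 \left(-29\right)^{2} + \frac{403585}{495281}\right) + 7024 = \left(4 \cdot 841 + \frac{403585}{495281}\right) + 7024 = \left(3364 + \frac{403585}{495281}\right) + 7024 = \frac{1666528869}{495281} + 7024 = \frac{5145382613}{495281}$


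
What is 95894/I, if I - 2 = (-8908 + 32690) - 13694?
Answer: 47947/5045 ≈ 9.5039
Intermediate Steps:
I = 10090 (I = 2 + ((-8908 + 32690) - 13694) = 2 + (23782 - 13694) = 2 + 10088 = 10090)
95894/I = 95894/10090 = 95894*(1/10090) = 47947/5045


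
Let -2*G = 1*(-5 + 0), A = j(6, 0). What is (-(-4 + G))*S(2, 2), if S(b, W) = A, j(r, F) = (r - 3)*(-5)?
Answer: -45/2 ≈ -22.500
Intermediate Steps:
j(r, F) = 15 - 5*r (j(r, F) = (-3 + r)*(-5) = 15 - 5*r)
A = -15 (A = 15 - 5*6 = 15 - 30 = -15)
S(b, W) = -15
G = 5/2 (G = -(-5 + 0)/2 = -(-5)/2 = -½*(-5) = 5/2 ≈ 2.5000)
(-(-4 + G))*S(2, 2) = -(-4 + 5/2)*(-15) = -1*(-3/2)*(-15) = (3/2)*(-15) = -45/2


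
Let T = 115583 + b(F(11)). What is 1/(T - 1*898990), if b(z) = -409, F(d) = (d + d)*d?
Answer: -1/783816 ≈ -1.2758e-6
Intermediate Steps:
F(d) = 2*d² (F(d) = (2*d)*d = 2*d²)
T = 115174 (T = 115583 - 409 = 115174)
1/(T - 1*898990) = 1/(115174 - 1*898990) = 1/(115174 - 898990) = 1/(-783816) = -1/783816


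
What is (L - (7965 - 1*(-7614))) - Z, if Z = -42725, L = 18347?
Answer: 45493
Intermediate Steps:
(L - (7965 - 1*(-7614))) - Z = (18347 - (7965 - 1*(-7614))) - 1*(-42725) = (18347 - (7965 + 7614)) + 42725 = (18347 - 1*15579) + 42725 = (18347 - 15579) + 42725 = 2768 + 42725 = 45493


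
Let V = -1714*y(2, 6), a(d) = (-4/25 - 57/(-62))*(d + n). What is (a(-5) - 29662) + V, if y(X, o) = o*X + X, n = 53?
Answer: -41556702/775 ≈ -53622.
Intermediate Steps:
y(X, o) = X + X*o (y(X, o) = X*o + X = X + X*o)
a(d) = 62381/1550 + 1177*d/1550 (a(d) = (-4/25 - 57/(-62))*(d + 53) = (-4*1/25 - 57*(-1/62))*(53 + d) = (-4/25 + 57/62)*(53 + d) = 1177*(53 + d)/1550 = 62381/1550 + 1177*d/1550)
V = -23996 (V = -3428*(1 + 6) = -3428*7 = -1714*14 = -23996)
(a(-5) - 29662) + V = ((62381/1550 + (1177/1550)*(-5)) - 29662) - 23996 = ((62381/1550 - 1177/310) - 29662) - 23996 = (28248/775 - 29662) - 23996 = -22959802/775 - 23996 = -41556702/775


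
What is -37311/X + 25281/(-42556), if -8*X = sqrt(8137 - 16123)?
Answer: -25281/42556 - 49748*I*sqrt(66)/121 ≈ -0.59406 - 3340.1*I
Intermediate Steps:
X = -11*I*sqrt(66)/8 (X = -sqrt(8137 - 16123)/8 = -11*I*sqrt(66)/8 ≈ -11.171*I)
-37311/X + 25281/(-42556) = -37311*4*I*sqrt(66)/363 + 25281/(-42556) = -49748*I*sqrt(66)/121 + 25281*(-1/42556) = -49748*I*sqrt(66)/121 - 25281/42556 = -25281/42556 - 49748*I*sqrt(66)/121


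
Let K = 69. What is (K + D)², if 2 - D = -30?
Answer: 10201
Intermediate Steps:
D = 32 (D = 2 - 1*(-30) = 2 + 30 = 32)
(K + D)² = (69 + 32)² = 101² = 10201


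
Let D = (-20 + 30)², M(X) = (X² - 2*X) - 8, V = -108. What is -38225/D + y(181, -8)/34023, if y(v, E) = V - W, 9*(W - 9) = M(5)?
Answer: -468194743/1224828 ≈ -382.25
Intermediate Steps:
M(X) = -8 + X² - 2*X
W = 88/9 (W = 9 + (-8 + 5² - 2*5)/9 = 9 + (-8 + 25 - 10)/9 = 9 + (⅑)*7 = 9 + 7/9 = 88/9 ≈ 9.7778)
D = 100 (D = 10² = 100)
y(v, E) = -1060/9 (y(v, E) = -108 - 1*88/9 = -108 - 88/9 = -1060/9)
-38225/D + y(181, -8)/34023 = -38225/100 - 1060/9/34023 = -38225*1/100 - 1060/9*1/34023 = -1529/4 - 1060/306207 = -468194743/1224828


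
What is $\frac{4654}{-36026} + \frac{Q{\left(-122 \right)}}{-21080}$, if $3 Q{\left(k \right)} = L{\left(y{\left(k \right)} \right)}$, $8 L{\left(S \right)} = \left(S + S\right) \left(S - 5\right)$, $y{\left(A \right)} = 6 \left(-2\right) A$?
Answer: $- \frac{1627665567}{189857020} \approx -8.5731$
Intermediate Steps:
$y{\left(A \right)} = - 12 A$
$L{\left(S \right)} = \frac{S \left(-5 + S\right)}{4}$ ($L{\left(S \right)} = \frac{\left(S + S\right) \left(S - 5\right)}{8} = \frac{2 S \left(-5 + S\right)}{8} = \frac{S \left(-5 + S\right)}{4}$)
$Q{\left(k \right)} = - k \left(-5 - 12 k\right)$ ($Q{\left(k \right)} = \frac{\frac{1}{4} \left(- 12 k\right) \left(-5 - 12 k\right)}{3} = \frac{\left(-3\right) k \left(-5 - 12 k\right)}{3} = - k \left(-5 - 12 k\right)$)
$\frac{4654}{-36026} + \frac{Q{\left(-122 \right)}}{-21080} = \frac{4654}{-36026} + \frac{\left(-122\right) \left(5 + 12 \left(-122\right)\right)}{-21080} = 4654 \left(- \frac{1}{36026}\right) + - 122 \left(5 - 1464\right) \left(- \frac{1}{21080}\right) = - \frac{2327}{18013} + \left(-122\right) \left(-1459\right) \left(- \frac{1}{21080}\right) = - \frac{2327}{18013} + 177998 \left(- \frac{1}{21080}\right) = - \frac{2327}{18013} - \frac{88999}{10540} = - \frac{1627665567}{189857020}$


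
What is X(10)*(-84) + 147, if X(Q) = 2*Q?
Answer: -1533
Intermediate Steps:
X(10)*(-84) + 147 = (2*10)*(-84) + 147 = 20*(-84) + 147 = -1680 + 147 = -1533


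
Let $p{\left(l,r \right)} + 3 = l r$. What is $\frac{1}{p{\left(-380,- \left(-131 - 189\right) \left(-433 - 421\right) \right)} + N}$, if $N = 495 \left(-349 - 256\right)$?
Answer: $\frac{1}{103546922} \approx 9.6575 \cdot 10^{-9}$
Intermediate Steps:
$N = -299475$ ($N = 495 \left(-605\right) = -299475$)
$p{\left(l,r \right)} = -3 + l r$
$\frac{1}{p{\left(-380,- \left(-131 - 189\right) \left(-433 - 421\right) \right)} + N} = \frac{1}{\left(-3 - 380 \left(- \left(-131 - 189\right) \left(-433 - 421\right)\right)\right) - 299475} = \frac{1}{\left(-3 - 380 \left(- \left(-320\right) \left(-854\right)\right)\right) - 299475} = \frac{1}{\left(-3 - 380 \left(\left(-1\right) 273280\right)\right) - 299475} = \frac{1}{\left(-3 - -103846400\right) - 299475} = \frac{1}{\left(-3 + 103846400\right) - 299475} = \frac{1}{103846397 - 299475} = \frac{1}{103546922}$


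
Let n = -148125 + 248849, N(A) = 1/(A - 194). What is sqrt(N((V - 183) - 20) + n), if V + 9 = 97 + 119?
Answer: sqrt(3636136210)/190 ≈ 317.37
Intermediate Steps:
V = 207 (V = -9 + (97 + 119) = -9 + 216 = 207)
N(A) = 1/(-194 + A)
n = 100724
sqrt(N((V - 183) - 20) + n) = sqrt(1/(-194 + ((207 - 183) - 20)) + 100724) = sqrt(1/(-194 + (24 - 20)) + 100724) = sqrt(1/(-194 + 4) + 100724) = sqrt(1/(-190) + 100724) = sqrt(-1/190 + 100724) = sqrt(19137559/190) = sqrt(3636136210)/190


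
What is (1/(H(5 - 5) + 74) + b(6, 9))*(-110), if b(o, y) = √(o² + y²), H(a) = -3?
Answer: -110/71 - 330*√13 ≈ -1191.4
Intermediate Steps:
(1/(H(5 - 5) + 74) + b(6, 9))*(-110) = (1/(-3 + 74) + √(6² + 9²))*(-110) = (1/71 + √(36 + 81))*(-110) = (1/71 + √117)*(-110) = (1/71 + 3*√13)*(-110) = -110/71 - 330*√13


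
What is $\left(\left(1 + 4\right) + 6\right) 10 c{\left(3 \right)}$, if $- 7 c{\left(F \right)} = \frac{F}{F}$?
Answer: $- \frac{110}{7} \approx -15.714$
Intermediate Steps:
$c{\left(F \right)} = - \frac{1}{7}$ ($c{\left(F \right)} = - \frac{F \frac{1}{F}}{7} = \left(- \frac{1}{7}\right) 1 = - \frac{1}{7}$)
$\left(\left(1 + 4\right) + 6\right) 10 c{\left(3 \right)} = \left(\left(1 + 4\right) + 6\right) 10 \left(- \frac{1}{7}\right) = \left(5 + 6\right) 10 \left(- \frac{1}{7}\right) = 11 \cdot 10 \left(- \frac{1}{7}\right) = 110 \left(- \frac{1}{7}\right) = - \frac{110}{7}$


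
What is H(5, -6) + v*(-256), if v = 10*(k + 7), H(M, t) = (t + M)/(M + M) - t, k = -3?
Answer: -102341/10 ≈ -10234.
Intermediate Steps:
H(M, t) = -t + (M + t)/(2*M) (H(M, t) = (M + t)/((2*M)) - t = (M + t)*(1/(2*M)) - t = (M + t)/(2*M) - t = -t + (M + t)/(2*M))
v = 40 (v = 10*(-3 + 7) = 10*4 = 40)
H(5, -6) + v*(-256) = (1/2 - 1*(-6) + (1/2)*(-6)/5) + 40*(-256) = (1/2 + 6 + (1/2)*(-6)*(1/5)) - 10240 = (1/2 + 6 - 3/5) - 10240 = 59/10 - 10240 = -102341/10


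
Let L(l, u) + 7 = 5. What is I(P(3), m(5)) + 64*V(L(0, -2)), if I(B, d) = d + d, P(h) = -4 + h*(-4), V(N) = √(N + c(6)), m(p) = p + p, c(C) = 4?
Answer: 20 + 64*√2 ≈ 110.51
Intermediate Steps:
m(p) = 2*p
L(l, u) = -2 (L(l, u) = -7 + 5 = -2)
V(N) = √(4 + N) (V(N) = √(N + 4) = √(4 + N))
P(h) = -4 - 4*h
I(B, d) = 2*d
I(P(3), m(5)) + 64*V(L(0, -2)) = 2*(2*5) + 64*√(4 - 2) = 2*10 + 64*√2 = 20 + 64*√2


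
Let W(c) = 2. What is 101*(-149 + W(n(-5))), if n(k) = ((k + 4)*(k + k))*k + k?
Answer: -14847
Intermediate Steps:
n(k) = k + 2*k**2*(4 + k) (n(k) = ((4 + k)*(2*k))*k + k = (2*k*(4 + k))*k + k = 2*k**2*(4 + k) + k = k + 2*k**2*(4 + k))
101*(-149 + W(n(-5))) = 101*(-149 + 2) = 101*(-147) = -14847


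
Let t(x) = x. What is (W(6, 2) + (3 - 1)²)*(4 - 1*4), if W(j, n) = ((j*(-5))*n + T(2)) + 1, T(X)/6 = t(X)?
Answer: 0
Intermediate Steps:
T(X) = 6*X
W(j, n) = 13 - 5*j*n (W(j, n) = ((j*(-5))*n + 6*2) + 1 = ((-5*j)*n + 12) + 1 = (-5*j*n + 12) + 1 = (12 - 5*j*n) + 1 = 13 - 5*j*n)
(W(6, 2) + (3 - 1)²)*(4 - 1*4) = ((13 - 5*6*2) + (3 - 1)²)*(4 - 1*4) = ((13 - 60) + 2²)*(4 - 4) = (-47 + 4)*0 = -43*0 = 0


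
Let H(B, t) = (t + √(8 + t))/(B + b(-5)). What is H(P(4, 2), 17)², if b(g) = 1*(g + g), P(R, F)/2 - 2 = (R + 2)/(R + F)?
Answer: 121/4 ≈ 30.250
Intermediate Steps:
P(R, F) = 4 + 2*(2 + R)/(F + R) (P(R, F) = 4 + 2*((R + 2)/(R + F)) = 4 + 2*((2 + R)/(F + R)) = 4 + 2*(2 + R)/(F + R))
b(g) = 2*g (b(g) = 1*(2*g) = 2*g)
H(B, t) = (t + √(8 + t))/(-10 + B) (H(B, t) = (t + √(8 + t))/(B + 2*(-5)) = (t + √(8 + t))/(B - 10) = (t + √(8 + t))/(-10 + B))
H(P(4, 2), 17)² = ((17 + √(8 + 17))/(-10 + 2*(2 + 2*2 + 3*4)/(2 + 4)))² = ((17 + √25)/(-10 + 2*(2 + 4 + 12)/6))² = ((17 + 5)/(-10 + 2*(⅙)*18))² = (22/(-10 + 6))² = (22/(-4))² = (-¼*22)² = (-11/2)² = 121/4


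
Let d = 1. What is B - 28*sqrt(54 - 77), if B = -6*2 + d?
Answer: -11 - 28*I*sqrt(23) ≈ -11.0 - 134.28*I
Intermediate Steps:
B = -11 (B = -6*2 + 1 = -12 + 1 = -11)
B - 28*sqrt(54 - 77) = -11 - 28*sqrt(54 - 77) = -11 - 28*I*sqrt(23)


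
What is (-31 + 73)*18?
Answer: 756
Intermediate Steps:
(-31 + 73)*18 = 42*18 = 756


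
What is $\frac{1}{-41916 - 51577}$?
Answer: $- \frac{1}{93493} \approx -1.0696 \cdot 10^{-5}$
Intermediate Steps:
$\frac{1}{-41916 - 51577} = \frac{1}{-93493} = - \frac{1}{93493}$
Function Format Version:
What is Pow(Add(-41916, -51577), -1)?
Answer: Rational(-1, 93493) ≈ -1.0696e-5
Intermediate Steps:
Pow(Add(-41916, -51577), -1) = Pow(-93493, -1) = Rational(-1, 93493)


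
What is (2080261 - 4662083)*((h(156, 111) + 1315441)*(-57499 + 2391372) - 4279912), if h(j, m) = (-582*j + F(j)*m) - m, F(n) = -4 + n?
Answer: -7480284483186294796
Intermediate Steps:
h(j, m) = -m - 582*j + m*(-4 + j) (h(j, m) = (-582*j + (-4 + j)*m) - m = (-582*j + m*(-4 + j)) - m = -m - 582*j + m*(-4 + j))
(2080261 - 4662083)*((h(156, 111) + 1315441)*(-57499 + 2391372) - 4279912) = (2080261 - 4662083)*(((-1*111 - 582*156 + 111*(-4 + 156)) + 1315441)*(-57499 + 2391372) - 4279912) = -2581822*(((-111 - 90792 + 111*152) + 1315441)*2333873 - 4279912) = -2581822*(((-111 - 90792 + 16872) + 1315441)*2333873 - 4279912) = -2581822*((-74031 + 1315441)*2333873 - 4279912) = -2581822*(1241410*2333873 - 4279912) = -2581822*(2897293280930 - 4279912) = -2581822*2897289001018 = -7480284483186294796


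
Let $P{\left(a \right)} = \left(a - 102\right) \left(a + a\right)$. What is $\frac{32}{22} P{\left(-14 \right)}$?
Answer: $\frac{51968}{11} \approx 4724.4$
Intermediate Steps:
$P{\left(a \right)} = 2 a \left(-102 + a\right)$ ($P{\left(a \right)} = \left(-102 + a\right) 2 a = 2 a \left(-102 + a\right)$)
$\frac{32}{22} P{\left(-14 \right)} = \frac{32}{22} \cdot 2 \left(-14\right) \left(-102 - 14\right) = 32 \cdot \frac{1}{22} \cdot 2 \left(-14\right) \left(-116\right) = \frac{16}{11} \cdot 3248 = \frac{51968}{11}$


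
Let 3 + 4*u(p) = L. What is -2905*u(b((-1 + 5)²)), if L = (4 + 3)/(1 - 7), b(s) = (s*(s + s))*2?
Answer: 72625/24 ≈ 3026.0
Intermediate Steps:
b(s) = 4*s² (b(s) = (s*(2*s))*2 = (2*s²)*2 = 4*s²)
L = -7/6 (L = 7/(-6) = 7*(-⅙) = -7/6 ≈ -1.1667)
u(p) = -25/24 (u(p) = -¾ + (¼)*(-7/6) = -¾ - 7/24 = -25/24)
-2905*u(b((-1 + 5)²)) = -2905*(-25/24) = 72625/24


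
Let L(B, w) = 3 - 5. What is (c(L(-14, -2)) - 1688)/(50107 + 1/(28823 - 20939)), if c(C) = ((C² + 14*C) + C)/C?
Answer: -13205700/395043589 ≈ -0.033428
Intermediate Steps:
L(B, w) = -2
c(C) = (C² + 15*C)/C
(c(L(-14, -2)) - 1688)/(50107 + 1/(28823 - 20939)) = ((15 - 2) - 1688)/(50107 + 1/(28823 - 20939)) = (13 - 1688)/(50107 + 1/7884) = -1675/(50107 + 1/7884) = -1675/395043589/7884 = -1675*7884/395043589 = -13205700/395043589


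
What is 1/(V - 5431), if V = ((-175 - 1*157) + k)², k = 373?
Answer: -1/3750 ≈ -0.00026667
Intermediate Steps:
V = 1681 (V = ((-175 - 1*157) + 373)² = ((-175 - 157) + 373)² = (-332 + 373)² = 41² = 1681)
1/(V - 5431) = 1/(1681 - 5431) = 1/(-3750) = -1/3750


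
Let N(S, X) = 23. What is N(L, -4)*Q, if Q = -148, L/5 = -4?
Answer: -3404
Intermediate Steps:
L = -20 (L = 5*(-4) = -20)
N(L, -4)*Q = 23*(-148) = -3404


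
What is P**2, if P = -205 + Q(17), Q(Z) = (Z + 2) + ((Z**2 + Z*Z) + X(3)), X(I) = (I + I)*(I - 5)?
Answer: 144400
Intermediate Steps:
X(I) = 2*I*(-5 + I) (X(I) = (2*I)*(-5 + I) = 2*I*(-5 + I))
Q(Z) = -10 + Z + 2*Z**2 (Q(Z) = (Z + 2) + ((Z**2 + Z*Z) + 2*3*(-5 + 3)) = (2 + Z) + ((Z**2 + Z**2) + 2*3*(-2)) = (2 + Z) + (2*Z**2 - 12) = (2 + Z) + (-12 + 2*Z**2) = -10 + Z + 2*Z**2)
P = 380 (P = -205 + (-10 + 17 + 2*17**2) = -205 + (-10 + 17 + 2*289) = -205 + (-10 + 17 + 578) = -205 + 585 = 380)
P**2 = 380**2 = 144400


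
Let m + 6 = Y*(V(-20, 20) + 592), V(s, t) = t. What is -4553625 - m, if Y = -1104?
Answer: -3877971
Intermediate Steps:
m = -675654 (m = -6 - 1104*(20 + 592) = -6 - 1104*612 = -6 - 675648 = -675654)
-4553625 - m = -4553625 - 1*(-675654) = -4553625 + 675654 = -3877971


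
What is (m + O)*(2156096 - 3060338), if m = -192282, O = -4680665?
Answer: 4406323341174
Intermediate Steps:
(m + O)*(2156096 - 3060338) = (-192282 - 4680665)*(2156096 - 3060338) = -4872947*(-904242) = 4406323341174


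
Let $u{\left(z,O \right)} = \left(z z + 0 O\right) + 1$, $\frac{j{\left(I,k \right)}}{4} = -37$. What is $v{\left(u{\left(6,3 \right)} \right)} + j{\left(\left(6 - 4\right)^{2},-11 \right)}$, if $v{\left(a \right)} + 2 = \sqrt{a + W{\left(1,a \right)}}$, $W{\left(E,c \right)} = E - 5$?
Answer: $-150 + \sqrt{33} \approx -144.26$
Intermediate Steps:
$j{\left(I,k \right)} = -148$ ($j{\left(I,k \right)} = 4 \left(-37\right) = -148$)
$u{\left(z,O \right)} = 1 + z^{2}$ ($u{\left(z,O \right)} = \left(z^{2} + 0\right) + 1 = z^{2} + 1 = 1 + z^{2}$)
$W{\left(E,c \right)} = -5 + E$
$v{\left(a \right)} = -2 + \sqrt{-4 + a}$ ($v{\left(a \right)} = -2 + \sqrt{a + \left(-5 + 1\right)} = -2 + \sqrt{a - 4} = -2 + \sqrt{-4 + a}$)
$v{\left(u{\left(6,3 \right)} \right)} + j{\left(\left(6 - 4\right)^{2},-11 \right)} = \left(-2 + \sqrt{-4 + \left(1 + 6^{2}\right)}\right) - 148 = \left(-2 + \sqrt{-4 + \left(1 + 36\right)}\right) - 148 = \left(-2 + \sqrt{-4 + 37}\right) - 148 = \left(-2 + \sqrt{33}\right) - 148 = -150 + \sqrt{33}$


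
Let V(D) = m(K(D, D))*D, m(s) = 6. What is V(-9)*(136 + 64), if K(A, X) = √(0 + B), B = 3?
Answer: -10800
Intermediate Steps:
K(A, X) = √3 (K(A, X) = √(0 + 3) = √3)
V(D) = 6*D
V(-9)*(136 + 64) = (6*(-9))*(136 + 64) = -54*200 = -10800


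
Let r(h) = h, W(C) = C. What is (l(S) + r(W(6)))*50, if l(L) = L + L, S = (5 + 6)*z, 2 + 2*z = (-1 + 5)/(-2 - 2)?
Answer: -1350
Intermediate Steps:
z = -3/2 (z = -1 + ((-1 + 5)/(-2 - 2))/2 = -1 + (4/(-4))/2 = -1 + (4*(-1/4))/2 = -1 + (1/2)*(-1) = -1 - 1/2 = -3/2 ≈ -1.5000)
S = -33/2 (S = (5 + 6)*(-3/2) = 11*(-3/2) = -33/2 ≈ -16.500)
l(L) = 2*L
(l(S) + r(W(6)))*50 = (2*(-33/2) + 6)*50 = (-33 + 6)*50 = -27*50 = -1350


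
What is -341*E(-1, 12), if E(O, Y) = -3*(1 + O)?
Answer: 0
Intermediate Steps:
E(O, Y) = -3 - 3*O
-341*E(-1, 12) = -341*(-3 - 3*(-1)) = -341*(-3 + 3) = -341*0 = 0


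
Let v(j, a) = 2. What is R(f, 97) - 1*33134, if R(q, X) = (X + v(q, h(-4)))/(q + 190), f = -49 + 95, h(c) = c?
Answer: -7819525/236 ≈ -33134.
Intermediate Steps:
f = 46
R(q, X) = (2 + X)/(190 + q) (R(q, X) = (X + 2)/(q + 190) = (2 + X)/(190 + q))
R(f, 97) - 1*33134 = (2 + 97)/(190 + 46) - 1*33134 = 99/236 - 33134 = -7819525/236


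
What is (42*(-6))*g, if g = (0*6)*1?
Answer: 0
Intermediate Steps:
g = 0 (g = 0*1 = 0)
(42*(-6))*g = (42*(-6))*0 = -252*0 = 0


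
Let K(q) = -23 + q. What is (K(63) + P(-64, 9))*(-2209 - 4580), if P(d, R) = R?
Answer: -332661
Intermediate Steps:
(K(63) + P(-64, 9))*(-2209 - 4580) = ((-23 + 63) + 9)*(-2209 - 4580) = (40 + 9)*(-6789) = 49*(-6789) = -332661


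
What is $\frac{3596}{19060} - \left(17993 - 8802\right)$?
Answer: $- \frac{43794216}{4765} \approx -9190.8$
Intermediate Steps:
$\frac{3596}{19060} - \left(17993 - 8802\right) = 3596 \cdot \frac{1}{19060} - 9191 = \frac{899}{4765} - 9191 = - \frac{43794216}{4765}$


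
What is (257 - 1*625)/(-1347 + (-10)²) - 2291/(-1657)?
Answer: 3466653/2066279 ≈ 1.6777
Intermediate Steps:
(257 - 1*625)/(-1347 + (-10)²) - 2291/(-1657) = (257 - 625)/(-1347 + 100) - 2291*(-1/1657) = -368/(-1247) + 2291/1657 = -368*(-1/1247) + 2291/1657 = 368/1247 + 2291/1657 = 3466653/2066279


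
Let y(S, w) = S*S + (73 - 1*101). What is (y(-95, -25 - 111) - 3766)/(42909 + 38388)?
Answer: 5231/81297 ≈ 0.064344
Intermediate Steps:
y(S, w) = -28 + S² (y(S, w) = S² + (73 - 101) = S² - 28 = -28 + S²)
(y(-95, -25 - 111) - 3766)/(42909 + 38388) = ((-28 + (-95)²) - 3766)/(42909 + 38388) = ((-28 + 9025) - 3766)/81297 = (8997 - 3766)*(1/81297) = 5231*(1/81297) = 5231/81297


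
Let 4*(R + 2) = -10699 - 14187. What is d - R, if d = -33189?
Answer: -53931/2 ≈ -26966.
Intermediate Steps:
R = -12447/2 (R = -2 + (-10699 - 14187)/4 = -2 + (1/4)*(-24886) = -2 - 12443/2 = -12447/2 ≈ -6223.5)
d - R = -33189 - 1*(-12447/2) = -33189 + 12447/2 = -53931/2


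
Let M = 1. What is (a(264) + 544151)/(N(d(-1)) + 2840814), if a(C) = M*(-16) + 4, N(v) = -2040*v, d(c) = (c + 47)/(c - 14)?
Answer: 544139/2847070 ≈ 0.19112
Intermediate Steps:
d(c) = (47 + c)/(-14 + c)
a(C) = -12 (a(C) = 1*(-16) + 4 = -16 + 4 = -12)
(a(264) + 544151)/(N(d(-1)) + 2840814) = (-12 + 544151)/(-2040*(47 - 1)/(-14 - 1) + 2840814) = 544139/(-2040*46/(-15) + 2840814) = 544139/(-(-136)*46 + 2840814) = 544139/(-2040*(-46/15) + 2840814) = 544139/(6256 + 2840814) = 544139/2847070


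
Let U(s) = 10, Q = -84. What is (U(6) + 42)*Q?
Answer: -4368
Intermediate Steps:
(U(6) + 42)*Q = (10 + 42)*(-84) = 52*(-84) = -4368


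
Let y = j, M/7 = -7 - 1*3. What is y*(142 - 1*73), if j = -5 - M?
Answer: 4485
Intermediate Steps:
M = -70 (M = 7*(-7 - 1*3) = 7*(-7 - 3) = 7*(-10) = -70)
j = 65 (j = -5 - 1*(-70) = -5 + 70 = 65)
y = 65
y*(142 - 1*73) = 65*(142 - 1*73) = 65*(142 - 73) = 65*69 = 4485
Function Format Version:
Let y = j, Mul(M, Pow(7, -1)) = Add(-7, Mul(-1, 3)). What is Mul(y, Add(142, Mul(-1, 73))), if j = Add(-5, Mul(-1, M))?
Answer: 4485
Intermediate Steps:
M = -70 (M = Mul(7, Add(-7, Mul(-1, 3))) = Mul(7, Add(-7, -3)) = Mul(7, -10) = -70)
j = 65 (j = Add(-5, Mul(-1, -70)) = Add(-5, 70) = 65)
y = 65
Mul(y, Add(142, Mul(-1, 73))) = Mul(65, Add(142, Mul(-1, 73))) = Mul(65, Add(142, -73)) = Mul(65, 69) = 4485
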